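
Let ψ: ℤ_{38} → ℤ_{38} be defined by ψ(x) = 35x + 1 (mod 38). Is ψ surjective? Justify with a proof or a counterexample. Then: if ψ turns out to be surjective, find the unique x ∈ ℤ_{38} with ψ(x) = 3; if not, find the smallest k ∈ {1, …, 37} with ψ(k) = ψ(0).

12

Since gcd(35, 38) = 1, 35 is invertible modulo 38. Euclid's algorithm: 38 = 1·35 + 3, 35 = 11·3 + 2, 3 = 1·2 + 1; back-substituting gives 1 = 25·35 − 23·38, so 35⁻¹ ≡ 25 (mod 38).
For any y ∈ ℤ_{38}, x = 25(y − 1) mod 38 satisfies ψ(x) = 35·25(y − 1) + 1 ≡ y (since 35·25 ≡ 1 mod 38). So every y has a preimage.
Therefore ψ is surjective.
Since ψ is surjective, we find ψ⁻¹(3): we need 35x ≡ 3 − 1 ≡ 2 (mod 38). Using 35⁻¹ = 25: x ≡ 25·2 = 50 = 1·38 + 12, so x = 12.
Check: ψ(12) = 35·12 + 1 = 421 = 11·38 + 3 ≡ 3 (mod 38).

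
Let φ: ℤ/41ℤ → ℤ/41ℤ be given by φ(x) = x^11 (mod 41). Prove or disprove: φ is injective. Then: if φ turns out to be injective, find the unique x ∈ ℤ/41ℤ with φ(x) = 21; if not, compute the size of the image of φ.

20

Since 41 is prime, the nonzero elements of ℤ/41ℤ form a cyclic group of order 40.
As gcd(11, 40) = 1, raising to the 11th power is a bijection on this group: if u^11 ≡ v^11 then (uv^{−1})^11 = 1, and the only element of order dividing gcd(11, 40) = 1 is 1, so u = v.
With φ(0) = 0 this makes φ injective on all of ℤ/41ℤ, hence bijective (finite equal-size domain and codomain). In particular φ is injective.
Since φ is injective, we find the preimage of 21. The inverse of x ↦ x^11 on (ℤ/41ℤ)^× is x ↦ x^11, because 11·11 = 121 = 3·40 + 1 ≡ 1 (mod 40) and x^{40} = 1 for x ≠ 0 (Fermat). So φ⁻¹(21) = 21^11 mod 41.
Repeated squaring mod 41: 21^1 ≡ 21, 21^2 ≡ 21² = 441 ≡ 31, 21^4 ≡ 31² = 961 ≡ 18, 21^8 ≡ 18² = 324 ≡ 37. Since 11 = 8 + 2 + 1, 21^11 ≡ 37·31·21: 37·31 = 1147 ≡ 40, then 40·21 = 840 ≡ 20. So 21^11 ≡ 20 (mod 41).
Hence φ⁻¹(21) = 20.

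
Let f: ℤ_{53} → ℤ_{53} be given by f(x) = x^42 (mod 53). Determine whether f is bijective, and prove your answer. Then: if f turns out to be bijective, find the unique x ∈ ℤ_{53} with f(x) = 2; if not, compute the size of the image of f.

27

f(26): Repeated squaring mod 53: 26^1 ≡ 26, 26^2 ≡ 26² = 676 ≡ 40, 26^4 ≡ 40² = 1600 ≡ 10, 26^8 ≡ 10² = 100 ≡ 47, 26^16 ≡ 47² = 2209 ≡ 36, 26^32 ≡ 36² = 1296 ≡ 24. Since 42 = 32 + 8 + 2, 26^42 ≡ 24·47·40: 24·47 = 1128 ≡ 15, then 15·40 = 600 ≡ 17. So 26^42 ≡ 17 (mod 53).
f(27): Repeated squaring mod 53: 27^1 ≡ 27, 27^2 ≡ 27² = 729 ≡ 40, 27^4 ≡ 40² = 1600 ≡ 10, 27^8 ≡ 10² = 100 ≡ 47, 27^16 ≡ 47² = 2209 ≡ 36, 27^32 ≡ 36² = 1296 ≡ 24. Since 42 = 32 + 8 + 2, 27^42 ≡ 24·47·40: 24·47 = 1128 ≡ 15, then 15·40 = 600 ≡ 17. So 27^42 ≡ 17 (mod 53).
So f(26) = f(27) = 17 while 26 ≠ 27, therefore f is not injective, hence not bijective.
Since f is not bijective, we determine |image(f)|. Computing x^42 mod 53 for each x (by repeated squaring, reducing mod 53 at every step), the values f(0), f(1), …, f(52) are: 0, 1, 25, 38, 42, 40, 49, 28, 43, 13, 46, 47, 6, 24, 11, 36, 15, 16, 7, 29, 37, 4, 9, 52, 44, 10, 17, 17, 10, 44, 52, 9, 4, 37, 29, 7, 16, 15, 36, 11, 24, 6, 47, 46, 13, 43, 28, 49, 40, 42, 38, 25, 1.
The distinct values are {0, 1, 4, 6, 7, 9, 10, 11, 13, 15, 16, 17, 24, 25, 28, 29, 36, 37, 38, 40, 42, 43, 44, 46, 47, 49, 52}; there are 27 of them.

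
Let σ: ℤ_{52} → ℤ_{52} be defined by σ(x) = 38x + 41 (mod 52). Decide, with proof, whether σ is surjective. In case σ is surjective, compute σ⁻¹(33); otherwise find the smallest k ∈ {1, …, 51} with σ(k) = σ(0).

26

Recall that surjectivity means every element of the codomain has a preimage under σ.
Since gcd(38, 52) = 2, we have 38x ≡ 0 (mod 2) for all x, so σ(x) ≡ 1 (mod 2).
But 0 ≢ 1 (mod 2), so 0 ∈ ℤ_{52} has no preimage. So σ is not surjective.
Since σ is not surjective, we find the least positive k with σ(k) = σ(0): this means 38k ≡ 0 (mod 52), i.e. 52 ∣ 38k. Since gcd(38, 52) = 2, dividing through by 2 this holds exactly when 26 ∣ 19k, and as gcd(19, 26) = 1, exactly when 26 ∣ k.
The smallest positive such k is 26.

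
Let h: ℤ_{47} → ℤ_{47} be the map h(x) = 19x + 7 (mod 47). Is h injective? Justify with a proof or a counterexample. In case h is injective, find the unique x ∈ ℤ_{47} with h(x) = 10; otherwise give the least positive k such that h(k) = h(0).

Recall: injectivity means: for all u, v in the domain, h(u) = h(v) implies u = v.
Suppose h(u) = h(v) in ℤ_{47}. Then 19u + 7 ≡ 19v + 7 (mod 47), so 19(u − v) ≡ 0 (mod 47).
Since gcd(19, 47) = 1, 19 is invertible modulo 47, hence u − v ≡ 0 (mod 47), i.e. u = v.
Hence h is injective.
We now compute 19⁻¹ mod 47 explicitly. Euclid's algorithm: 47 = 2·19 + 9, 19 = 2·9 + 1; back-substituting gives 1 = 5·19 − 2·47, so 19⁻¹ ≡ 5 (mod 47).
Since h is injective, we find h⁻¹(10): we need 19x ≡ 10 − 7 ≡ 3 (mod 47). Using 19⁻¹ = 5: x ≡ 5·3 = 15, so x = 15.
Check: h(15) = 19·15 + 7 = 292 = 6·47 + 10 ≡ 10 (mod 47).

15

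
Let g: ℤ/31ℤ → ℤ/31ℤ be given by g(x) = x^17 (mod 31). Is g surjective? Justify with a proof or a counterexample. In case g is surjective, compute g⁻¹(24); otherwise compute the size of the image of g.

21

Since 31 is prime, the nonzero elements of ℤ/31ℤ form a cyclic group of order 30.
As gcd(17, 30) = 1, raising to the 17th power is a bijection on this group: if u^17 ≡ v^17 then (uv^{−1})^17 = 1, and the only element of order dividing gcd(17, 30) = 1 is 1, so u = v.
With g(0) = 0 this makes g injective on all of ℤ/31ℤ, hence bijective (finite equal-size domain and codomain). In particular g is surjective.
Since g is surjective, we find the preimage of 24. The inverse of x ↦ x^17 on (ℤ/31ℤ)^× is x ↦ x^23, because 17·23 = 391 = 13·30 + 1 ≡ 1 (mod 30) and x^{30} = 1 for x ≠ 0 (Fermat). So g⁻¹(24) = 24^23 mod 31.
Repeated squaring mod 31: 24^1 ≡ 24, 24^2 ≡ 24² = 576 ≡ 18, 24^4 ≡ 18² = 324 ≡ 14, 24^8 ≡ 14² = 196 ≡ 10, 24^16 ≡ 10² = 100 ≡ 7. Since 23 = 16 + 4 + 2 + 1, 24^23 ≡ 7·14·18·24: 7·14 = 98 ≡ 5, then 5·18 = 90 ≡ 28, then 28·24 = 672 ≡ 21. So 24^23 ≡ 21 (mod 31).
Hence g⁻¹(24) = 21.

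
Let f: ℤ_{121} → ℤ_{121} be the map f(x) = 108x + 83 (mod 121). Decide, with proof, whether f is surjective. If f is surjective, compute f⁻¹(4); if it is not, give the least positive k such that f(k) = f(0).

Recall: f is surjective if every y in the codomain equals f(x) for some x in the domain.
Since gcd(108, 121) = 1, 108 is invertible modulo 121. Euclid's algorithm: 121 = 1·108 + 13, 108 = 8·13 + 4, 13 = 3·4 + 1; back-substituting gives 1 = 93·108 − 83·121, so 108⁻¹ ≡ 93 (mod 121).
For any y ∈ ℤ_{121}, x = 93(y − 83) mod 121 satisfies f(x) = 108·93(y − 83) + 83 ≡ y (since 108·93 ≡ 1 mod 121). So every y has a preimage.
Therefore f is surjective.
Since f is surjective, we find f⁻¹(4): we need 108x ≡ 4 − 83 ≡ 42 (mod 121). Using 108⁻¹ = 93: x ≡ 93·42 = 3906 = 32·121 + 34, so x = 34.
Check: f(34) = 108·34 + 83 = 3755 = 31·121 + 4 ≡ 4 (mod 121).

34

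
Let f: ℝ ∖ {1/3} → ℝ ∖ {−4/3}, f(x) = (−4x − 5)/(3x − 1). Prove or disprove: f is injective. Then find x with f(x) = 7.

Suppose f(s) = f(t). Cross-multiplying: (−4s − 5)(3t − 1) = (−4t − 5)(3s − 1).
Expanding both sides and cancelling the symmetric terms leaves 19·(s − t) = 0. Since 19 ≠ 0, s = t. Thus f is injective.
Solving f(x) = 7: cross-multiplying gives −4x − 5 = 7(3x − 1), which rearranges to −25x = −2, so x = 2/25.

2/25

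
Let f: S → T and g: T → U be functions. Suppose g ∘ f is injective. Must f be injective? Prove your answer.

injective

Suppose f(s) = f(t). Applying g: (g ∘ f)(s) = (g ∘ f)(t). Since g ∘ f is injective, s = t. Hence f is injective.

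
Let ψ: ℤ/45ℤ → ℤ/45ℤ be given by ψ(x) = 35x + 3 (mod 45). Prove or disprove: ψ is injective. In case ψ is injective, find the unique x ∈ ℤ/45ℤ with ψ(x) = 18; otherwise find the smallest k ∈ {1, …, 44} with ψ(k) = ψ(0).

We have gcd(35, 45) = 5 > 1. Taking a = 0 and b = 9: ψ(0) = 3 and ψ(9) = 35·9 + 3 = 318 ≡ 3 (mod 45).
So ψ(0) = ψ(9) while 0 ≠ 9, thus ψ is not injective.
Since ψ is not injective, we find the least positive k with ψ(k) = ψ(0): this means 35k ≡ 0 (mod 45), i.e. 45 ∣ 35k. Since gcd(35, 45) = 5, dividing through by 5 this holds exactly when 9 ∣ 7k, and as gcd(7, 9) = 1, exactly when 9 ∣ k.
The smallest positive such k is 9.

9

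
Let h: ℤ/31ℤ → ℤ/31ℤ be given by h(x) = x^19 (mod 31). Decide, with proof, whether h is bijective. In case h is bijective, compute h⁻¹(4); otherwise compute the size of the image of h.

8

Since 31 is prime, the nonzero elements of ℤ/31ℤ form a cyclic group of order 30.
As gcd(19, 30) = 1, raising to the 19th power is a bijection on this group: if u^19 ≡ v^19 then (uv^{−1})^19 = 1, and the only element of order dividing gcd(19, 30) = 1 is 1, so u = v.
With h(0) = 0 this makes h injective on all of ℤ/31ℤ, hence bijective (finite equal-size domain and codomain). In particular h is bijective.
Since h is bijective, we find the preimage of 4. The inverse of x ↦ x^19 on (ℤ/31ℤ)^× is x ↦ x^19, because 19·19 = 361 = 12·30 + 1 ≡ 1 (mod 30) and x^{30} = 1 for x ≠ 0 (Fermat). So h⁻¹(4) = 4^19 mod 31.
Repeated squaring mod 31: 4^1 ≡ 4, 4^2 ≡ 4² = 16, 4^4 ≡ 16² = 256 ≡ 8, 4^8 ≡ 8² = 64 ≡ 2, 4^16 ≡ 2² = 4. Since 19 = 16 + 2 + 1, 4^19 ≡ 4·16·4: 4·16 = 64 ≡ 2, then 2·4 = 8. So 4^19 ≡ 8 (mod 31).
Hence h⁻¹(4) = 8.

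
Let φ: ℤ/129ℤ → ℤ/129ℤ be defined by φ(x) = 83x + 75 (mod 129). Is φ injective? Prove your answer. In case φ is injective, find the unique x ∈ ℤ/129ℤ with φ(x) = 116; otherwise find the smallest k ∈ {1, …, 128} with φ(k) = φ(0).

By definition, injectivity means: for all x_1, x_2 in the domain, φ(x_1) = φ(x_2) implies x_1 = x_2.
If φ(x_1) = φ(x_2), then 83x_1 ≡ 83x_2 (mod 129). Because gcd(83, 129) = 1, we may cancel 83 to get x_1 ≡ x_2 (mod 129).
Thus φ is injective.
We now compute 83⁻¹ mod 129 explicitly. Euclid's algorithm: 129 = 1·83 + 46, 83 = 1·46 + 37, 46 = 1·37 + 9, 37 = 4·9 + 1; back-substituting gives 1 = 14·83 − 9·129, so 83⁻¹ ≡ 14 (mod 129).
Since φ is injective, we compute φ⁻¹(116): solve 83x + 75 ≡ 116 (mod 129), i.e. 83x ≡ 41 (mod 129).
Multiplying by 83⁻¹ = 14 gives x ≡ 14·41 = 574 = 4·129 + 58 ≡ 58 (mod 129).
Check: φ(58) = 83·58 + 75 = 4889 = 37·129 + 116 ≡ 116 (mod 129).

58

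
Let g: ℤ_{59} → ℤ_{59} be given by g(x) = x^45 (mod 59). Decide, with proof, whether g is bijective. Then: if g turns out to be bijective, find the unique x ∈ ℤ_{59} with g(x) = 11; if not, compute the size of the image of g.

Since 59 is prime, the nonzero elements of ℤ_{59} form a cyclic group of order 58.
As gcd(45, 58) = 1, raising to the 45th power is a bijection on this group: if a^45 ≡ b^45 then (ab^{−1})^45 = 1, and the only element of order dividing gcd(45, 58) = 1 is 1, so a = b.
With g(0) = 0 this makes g injective on all of ℤ_{59}, hence bijective (finite equal-size domain and codomain). In particular g is bijective.
Since g is bijective, we find the preimage of 11. The inverse of x ↦ x^45 on (ℤ_{59})^× is x ↦ x^49, because 45·49 = 2205 = 38·58 + 1 ≡ 1 (mod 58) and x^{58} = 1 for x ≠ 0 (Fermat). So g⁻¹(11) = 11^49 mod 59.
Repeated squaring mod 59: 11^1 ≡ 11, 11^2 ≡ 11² = 121 ≡ 3, 11^4 ≡ 3² = 9, 11^8 ≡ 9² = 81 ≡ 22, 11^16 ≡ 22² = 484 ≡ 12, 11^32 ≡ 12² = 144 ≡ 26. Since 49 = 32 + 16 + 1, 11^49 ≡ 26·12·11: 26·12 = 312 ≡ 17, then 17·11 = 187 ≡ 10. So 11^49 ≡ 10 (mod 59).
Hence g⁻¹(11) = 10.

10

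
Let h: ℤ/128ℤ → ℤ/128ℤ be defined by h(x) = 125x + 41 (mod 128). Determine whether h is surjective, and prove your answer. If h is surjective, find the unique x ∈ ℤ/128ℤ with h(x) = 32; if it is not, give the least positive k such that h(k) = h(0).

Since gcd(125, 128) = 1, 125 is invertible modulo 128. Euclid's algorithm: 128 = 1·125 + 3, 125 = 41·3 + 2, 3 = 1·2 + 1; back-substituting gives 1 = 85·125 − 83·128, so 125⁻¹ ≡ 85 (mod 128).
Then y ↦ 85(y − 41) is a two-sided inverse to h, so every y ∈ ℤ/128ℤ has a preimage.
Hence h is surjective.
Since h is surjective, we compute h⁻¹(32): solve 125x + 41 ≡ 32 (mod 128), i.e. 125x ≡ 119 (mod 128).
Multiplying by 125⁻¹ = 85 gives x ≡ 85·119 = 10115 = 79·128 + 3 ≡ 3 (mod 128).
Check: h(3) = 125·3 + 41 = 416 = 3·128 + 32 ≡ 32 (mod 128).

3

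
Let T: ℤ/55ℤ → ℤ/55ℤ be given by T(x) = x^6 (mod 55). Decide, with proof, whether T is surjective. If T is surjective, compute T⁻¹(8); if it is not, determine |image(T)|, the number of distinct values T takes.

T(3): Repeated squaring mod 55: 3^1 ≡ 3, 3^2 ≡ 3² = 9, 3^4 ≡ 9² = 81 ≡ 26. Since 6 = 4 + 2, 3^6 ≡ 26·9: 26·9 = 234 ≡ 14. So 3^6 ≡ 14 (mod 55).
T(8): Repeated squaring mod 55: 8^1 ≡ 8, 8^2 ≡ 8² = 64 ≡ 9, 8^4 ≡ 9² = 81 ≡ 26. Since 6 = 4 + 2, 8^6 ≡ 26·9: 26·9 = 234 ≡ 14. So 8^6 ≡ 14 (mod 55).
So T(3) = T(8) = 14 while 3 ≠ 8, therefore T is not injective.
A non-injective map from the 55-element set ℤ/55ℤ to itself takes at most 54 distinct values, so it cannot be surjective. Therefore T is not surjective.
Since T is not surjective, we determine |image(T)|. Computing x^6 mod 55 for each x (by repeated squaring, reducing mod 55 at every step), the values T(0), T(1), …, T(54) are: 0, 1, 9, 14, 26, 5, 16, 4, 14, 31, 45, 11, 34, 9, 36, 15, 16, 49, 4, 36, 20, 1, 44, 34, 31, 25, 26, 49, 49, 26, 25, 31, 34, 44, 1, 20, 36, 4, 49, 16, 15, 36, 9, 34, 11, 45, 31, 14, 4, 16, 5, 26, 14, 9, 1.
The distinct values are {0, 1, 4, 5, 9, 11, 14, 15, 16, 20, 25, 26, 31, 34, 36, 44, 45, 49}; there are 18 of them.

18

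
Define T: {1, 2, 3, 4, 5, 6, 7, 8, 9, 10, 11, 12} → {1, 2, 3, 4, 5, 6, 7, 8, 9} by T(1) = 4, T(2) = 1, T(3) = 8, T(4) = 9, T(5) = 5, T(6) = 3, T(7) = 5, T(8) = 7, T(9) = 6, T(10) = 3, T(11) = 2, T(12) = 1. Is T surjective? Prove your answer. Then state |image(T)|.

Every element of the codomain has a preimage: 1 = T(2), 2 = T(11), 3 = T(6), 4 = T(1), 5 = T(5), 6 = T(9), 7 = T(8), 8 = T(3), 9 = T(4).
So T is surjective.
The image of T is {1, 2, 3, 4, 5, 6, 7, 8, 9}, which has 9 elements.

9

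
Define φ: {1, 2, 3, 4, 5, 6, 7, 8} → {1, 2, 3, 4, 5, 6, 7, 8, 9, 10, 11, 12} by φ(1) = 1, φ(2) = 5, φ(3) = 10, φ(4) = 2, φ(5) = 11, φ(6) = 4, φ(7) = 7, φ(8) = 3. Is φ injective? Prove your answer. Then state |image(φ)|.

8

The values φ(1), …, φ(8) are 1, 5, 10, 2, 11, 4, 7, 3 — all distinct.
So φ(a) = φ(b) only when a = b, and φ is injective.
The image of φ is {1, 2, 3, 4, 5, 7, 10, 11}, which has 8 elements.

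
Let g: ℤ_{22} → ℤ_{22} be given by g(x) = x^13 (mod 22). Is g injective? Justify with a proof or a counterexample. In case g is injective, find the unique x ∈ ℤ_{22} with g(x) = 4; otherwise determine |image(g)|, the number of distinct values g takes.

16

Computing x^13 mod 22 for each x (by repeated squaring, reducing mod 22 at every step), the values g(0), g(1), …, g(21) are: 0, 1, 8, 5, 20, 15, 18, 13, 6, 3, 10, 11, 12, 19, 16, 9, 4, 7, 2, 17, 14, 21.
Every element of ℤ_{22} appears exactly once in this list, so g is a bijection, and in particular injective.
Since g is injective, we read off the preimage of 4 from the same table: g(16) = 4, so g⁻¹(4) = 16.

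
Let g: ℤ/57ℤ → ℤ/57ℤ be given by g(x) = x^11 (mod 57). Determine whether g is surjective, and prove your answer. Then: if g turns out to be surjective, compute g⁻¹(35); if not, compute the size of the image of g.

Computing x^11 mod 57 for each x (by repeated squaring, reducing mod 57 at every step), the values g(0), g(1), …, g(56) are: 0, 1, 53, 48, 16, 44, 36, 49, 50, 24, 52, 26, 27, 40, 32, 3, 28, 23, 18, 19, 20, 15, 10, 35, 6, 55, 11, 12, 43, 14, 45, 46, 2, 51, 22, 47, 42, 37, 38, 39, 34, 29, 54, 25, 17, 30, 31, 5, 33, 7, 8, 21, 13, 41, 9, 4, 56.
Every element of ℤ/57ℤ appears exactly once in this list, so g is a bijection, and in particular surjective.
Since g is surjective, we read off the preimage of 35 from the same table: g(23) = 35, so g⁻¹(35) = 23.

23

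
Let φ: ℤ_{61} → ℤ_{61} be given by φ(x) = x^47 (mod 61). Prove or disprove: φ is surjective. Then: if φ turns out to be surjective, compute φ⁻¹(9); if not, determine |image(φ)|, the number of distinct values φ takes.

58

Since 61 is prime, the nonzero elements of ℤ_{61} form a cyclic group of order 60.
As gcd(47, 60) = 1, raising to the 47th power is a bijection on this group: if u^47 ≡ v^47 then (uv^{−1})^47 = 1, and the only element of order dividing gcd(47, 60) = 1 is 1, so u = v.
With φ(0) = 0 this makes φ injective on all of ℤ_{61}, hence bijective (finite equal-size domain and codomain). In particular φ is surjective.
Since φ is surjective, we find the preimage of 9. The inverse of x ↦ x^47 on (ℤ_{61})^× is x ↦ x^23, because 47·23 = 1081 = 18·60 + 1 ≡ 1 (mod 60) and x^{60} = 1 for x ≠ 0 (Fermat). So φ⁻¹(9) = 9^23 mod 61.
Repeated squaring mod 61: 9^1 ≡ 9, 9^2 ≡ 9² = 81 ≡ 20, 9^4 ≡ 20² = 400 ≡ 34, 9^8 ≡ 34² = 1156 ≡ 58, 9^16 ≡ 58² = 3364 ≡ 9. Since 23 = 16 + 4 + 2 + 1, 9^23 ≡ 9·34·20·9: 9·34 = 306 ≡ 1, then 1·20 = 20, then 20·9 = 180 ≡ 58. So 9^23 ≡ 58 (mod 61).
Hence φ⁻¹(9) = 58.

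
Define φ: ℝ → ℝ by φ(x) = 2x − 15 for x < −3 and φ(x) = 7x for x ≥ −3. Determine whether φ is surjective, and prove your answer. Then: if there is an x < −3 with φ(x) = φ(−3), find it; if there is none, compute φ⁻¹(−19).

Both pieces are strictly increasing (slopes 2 and 7), so each is injective on its own interval.
The left piece maps (−∞, −3) onto (−∞, −21); the right piece maps [−3, ∞) onto [−21, ∞).
These images together cover ℝ, so φ is surjective.
Because the two images are disjoint, no x < −3 has φ(x) = φ(−3), so we compute φ⁻¹(−19): −19 lies in [−21, ∞), so solve 7x = −19: x = (−19 − 0)/7 = −19/7.

-19/7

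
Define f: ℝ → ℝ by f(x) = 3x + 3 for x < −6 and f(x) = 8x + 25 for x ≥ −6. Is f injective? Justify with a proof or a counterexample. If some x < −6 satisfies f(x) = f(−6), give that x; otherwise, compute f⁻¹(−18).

Both pieces are strictly increasing (slopes 3 and 8), so each is injective on its own interval.
The left piece maps (−∞, −6) onto (−∞, −15); the right piece maps [−6, ∞) onto [−23, ∞).
These images overlap. In particular f(−6) = −23 (right piece), and solving 3x + 3 = −23 on the left piece gives x = −26/3 < −6.
So f(−26/3) = f(−6) with −26/3 ≠ −6, and f is not injective. This x = −26/3 is the requested value below −6.

-26/3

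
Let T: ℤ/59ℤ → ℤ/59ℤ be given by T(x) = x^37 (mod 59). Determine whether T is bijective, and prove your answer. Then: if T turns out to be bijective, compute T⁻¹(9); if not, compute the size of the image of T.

Since 59 is prime, the nonzero elements of ℤ/59ℤ form a cyclic group of order 58.
As gcd(37, 58) = 1, raising to the 37th power is a bijection on this group: if s^37 ≡ t^37 then (st^{−1})^37 = 1, and the only element of order dividing gcd(37, 58) = 1 is 1, so s = t.
With T(0) = 0 this makes T injective on all of ℤ/59ℤ, hence bijective (finite equal-size domain and codomain). In particular T is bijective.
Since T is bijective, we find the preimage of 9. The inverse of x ↦ x^37 on (ℤ/59ℤ)^× is x ↦ x^11, because 37·11 = 407 = 7·58 + 1 ≡ 1 (mod 58) and x^{58} = 1 for x ≠ 0 (Fermat). So T⁻¹(9) = 9^11 mod 59.
Repeated squaring mod 59: 9^1 ≡ 9, 9^2 ≡ 9² = 81 ≡ 22, 9^4 ≡ 22² = 484 ≡ 12, 9^8 ≡ 12² = 144 ≡ 26. Since 11 = 8 + 2 + 1, 9^11 ≡ 26·22·9: 26·22 = 572 ≡ 41, then 41·9 = 369 ≡ 15. So 9^11 ≡ 15 (mod 59).
Hence T⁻¹(9) = 15.

15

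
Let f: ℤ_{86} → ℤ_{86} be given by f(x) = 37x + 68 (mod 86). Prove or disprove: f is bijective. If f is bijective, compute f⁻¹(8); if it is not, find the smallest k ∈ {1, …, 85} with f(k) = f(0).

10

By definition, injectivity means: for all x_1, x_2 in the domain, f(x_1) = f(x_2) implies x_1 = x_2.
If f(x_1) = f(x_2), then 37x_1 ≡ 37x_2 (mod 86). Because gcd(37, 86) = 1, we may cancel 37 to get x_1 ≡ x_2 (mod 86).
We now compute 37⁻¹ mod 86 explicitly. Euclid's algorithm: 86 = 2·37 + 12, 37 = 3·12 + 1; back-substituting gives 1 = 7·37 − 3·86, so 37⁻¹ ≡ 7 (mod 86).
Then y ↦ 7(y − 68) is a two-sided inverse to f, so every y ∈ ℤ_{86} has a preimage.
Therefore f is bijective.
Since f is bijective, we compute f⁻¹(8): solve 37x + 68 ≡ 8 (mod 86), i.e. 37x ≡ 26 (mod 86).
Multiplying by 37⁻¹ = 7 gives x ≡ 7·26 = 182 = 2·86 + 10 ≡ 10 (mod 86).
Check: f(10) = 37·10 + 68 = 438 = 5·86 + 8 ≡ 8 (mod 86).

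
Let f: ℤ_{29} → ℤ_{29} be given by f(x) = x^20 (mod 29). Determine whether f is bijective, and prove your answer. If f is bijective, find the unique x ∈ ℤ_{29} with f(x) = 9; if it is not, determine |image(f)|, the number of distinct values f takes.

8

f(2): Repeated squaring mod 29: 2^1 ≡ 2, 2^2 ≡ 2² = 4, 2^4 ≡ 4² = 16, 2^8 ≡ 16² = 256 ≡ 24, 2^16 ≡ 24² = 576 ≡ 25. Since 20 = 16 + 4, 2^20 ≡ 25·16: 25·16 = 400 ≡ 23. So 2^20 ≡ 23 (mod 29).
f(5): Repeated squaring mod 29: 5^1 ≡ 5, 5^2 ≡ 5² = 25, 5^4 ≡ 25² = 625 ≡ 16, 5^8 ≡ 16² = 256 ≡ 24, 5^16 ≡ 24² = 576 ≡ 25. Since 20 = 16 + 4, 5^20 ≡ 25·16: 25·16 = 400 ≡ 23. So 5^20 ≡ 23 (mod 29).
So f(2) = f(5) = 23 while 2 ≠ 5, hence f is not injective, hence not bijective.
Since f is not bijective, we determine |image(f)|. Computing x^20 mod 29 for each x (by repeated squaring, reducing mod 29 at every step), the values f(0), f(1), …, f(28) are: 0, 1, 23, 25, 7, 23, 24, 25, 16, 16, 7, 20, 1, 20, 24, 24, 20, 1, 20, 7, 16, 16, 25, 24, 23, 7, 25, 23, 1.
The distinct values are {0, 1, 7, 16, 20, 23, 24, 25}; there are 8 of them.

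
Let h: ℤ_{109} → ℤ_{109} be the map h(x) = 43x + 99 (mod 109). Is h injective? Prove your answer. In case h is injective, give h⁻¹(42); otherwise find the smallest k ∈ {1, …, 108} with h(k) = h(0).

95

Suppose h(s) = h(t) in ℤ_{109}. Then 43s + 99 ≡ 43t + 99 (mod 109), so 43(s − t) ≡ 0 (mod 109).
Since gcd(43, 109) = 1, 43 is invertible modulo 109, thus s − t ≡ 0 (mod 109), i.e. s = t.
Thus h is injective.
We now compute 43⁻¹ mod 109 explicitly. Euclid's algorithm: 109 = 2·43 + 23, 43 = 1·23 + 20, 23 = 1·20 + 3, 20 = 6·3 + 2, 3 = 1·2 + 1; back-substituting gives 1 = 71·43 − 28·109, so 43⁻¹ ≡ 71 (mod 109).
Since h is injective, we compute h⁻¹(42): solve 43x + 99 ≡ 42 (mod 109), i.e. 43x ≡ 52 (mod 109).
Multiplying by 43⁻¹ = 71 gives x ≡ 71·52 = 3692 = 33·109 + 95 ≡ 95 (mod 109).
Check: h(95) = 43·95 + 99 = 4184 = 38·109 + 42 ≡ 42 (mod 109).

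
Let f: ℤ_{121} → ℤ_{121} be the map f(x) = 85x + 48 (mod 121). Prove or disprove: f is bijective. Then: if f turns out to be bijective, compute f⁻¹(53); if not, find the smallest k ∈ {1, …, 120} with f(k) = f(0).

If f(x_1) = f(x_2), then 85x_1 ≡ 85x_2 (mod 121). Because gcd(85, 121) = 1, we may cancel 85 to get x_1 ≡ x_2 (mod 121).
We now compute 85⁻¹ mod 121 explicitly. Euclid's algorithm: 121 = 1·85 + 36, 85 = 2·36 + 13, 36 = 2·13 + 10, 13 = 1·10 + 3, 10 = 3·3 + 1; back-substituting gives 1 = 84·85 − 59·121, so 85⁻¹ ≡ 84 (mod 121).
For any y ∈ ℤ_{121}, x = 84(y − 48) mod 121 satisfies f(x) = 85·84(y − 48) + 48 ≡ y (since 85·84 ≡ 1 mod 121). So every y has a preimage.
Hence f is bijective.
Since f is bijective, we find f⁻¹(53): we need 85x ≡ 53 − 48 ≡ 5 (mod 121). Using 85⁻¹ = 84: x ≡ 84·5 = 420 = 3·121 + 57, so x = 57.
Check: f(57) = 85·57 + 48 = 4893 = 40·121 + 53 ≡ 53 (mod 121).

57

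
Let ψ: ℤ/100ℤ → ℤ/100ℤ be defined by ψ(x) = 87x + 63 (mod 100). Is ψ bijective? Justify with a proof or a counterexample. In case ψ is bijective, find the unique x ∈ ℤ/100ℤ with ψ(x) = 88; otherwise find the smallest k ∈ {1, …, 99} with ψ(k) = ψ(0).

75

If ψ(x_1) = ψ(x_2), then 87x_1 ≡ 87x_2 (mod 100). Because gcd(87, 100) = 1, we may cancel 87 to get x_1 ≡ x_2 (mod 100).
We now compute 87⁻¹ mod 100 explicitly. Euclid's algorithm: 100 = 1·87 + 13, 87 = 6·13 + 9, 13 = 1·9 + 4, 9 = 2·4 + 1; back-substituting gives 1 = 23·87 − 20·100, so 87⁻¹ ≡ 23 (mod 100).
For any y ∈ ℤ/100ℤ, x = 23(y − 63) mod 100 satisfies ψ(x) = 87·23(y − 63) + 63 ≡ y (since 87·23 ≡ 1 mod 100). So every y has a preimage.
So ψ is bijective.
Since ψ is bijective, we compute ψ⁻¹(88): solve 87x + 63 ≡ 88 (mod 100), i.e. 87x ≡ 25 (mod 100).
Multiplying by 87⁻¹ = 23 gives x ≡ 23·25 = 575 = 5·100 + 75 ≡ 75 (mod 100).
Check: ψ(75) = 87·75 + 63 = 6588 = 65·100 + 88 ≡ 88 (mod 100).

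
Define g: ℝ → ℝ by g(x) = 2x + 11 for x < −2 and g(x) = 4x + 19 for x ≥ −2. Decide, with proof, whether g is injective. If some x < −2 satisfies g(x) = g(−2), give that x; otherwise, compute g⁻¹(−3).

Both pieces are strictly increasing (slopes 2 and 4), so each is injective on its own interval.
The left piece maps (−∞, −2) onto (−∞, 7); the right piece maps [−2, ∞) onto [11, ∞).
These images are disjoint, so no value is attained by both pieces. So g is injective.
Because the two images are disjoint, no x < −2 has g(x) = g(−2), so we compute g⁻¹(−3): −3 lies in (−∞, 7), so solve 2x + 11 = −3: x = (−3 − 11)/2 = −7.

-7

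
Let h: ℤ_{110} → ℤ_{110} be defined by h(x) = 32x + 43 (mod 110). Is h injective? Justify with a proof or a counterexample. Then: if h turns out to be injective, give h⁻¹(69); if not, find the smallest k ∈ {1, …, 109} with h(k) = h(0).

55

Recall that h is injective when h(u) = h(v) forces u = v.
We have gcd(32, 110) = 2 > 1. Taking u = 0 and v = 55: h(0) = 43 and h(55) = 32·55 + 43 = 1803 ≡ 43 (mod 110).
So h(0) = h(55) while 0 ≠ 55, so h is not injective.
Since h is not injective, we find the least positive k with h(k) = h(0): this means 32k ≡ 0 (mod 110), i.e. 110 ∣ 32k. Since gcd(32, 110) = 2, dividing through by 2 this holds exactly when 55 ∣ 16k, and as gcd(16, 55) = 1, exactly when 55 ∣ k.
The smallest positive such k is 55.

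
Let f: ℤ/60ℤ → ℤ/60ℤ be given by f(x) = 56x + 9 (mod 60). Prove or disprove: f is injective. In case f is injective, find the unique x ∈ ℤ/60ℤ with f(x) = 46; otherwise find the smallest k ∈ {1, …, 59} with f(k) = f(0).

15

We have gcd(56, 60) = 4 > 1. Taking s = 0 and t = 15: f(0) = 9 and f(15) = 56·15 + 9 = 849 ≡ 9 (mod 60).
So f(0) = f(15) while 0 ≠ 15, thus f is not injective.
Since f is not injective, we find the least positive k with f(k) = f(0): this means 56k ≡ 0 (mod 60), i.e. 60 ∣ 56k. Since gcd(56, 60) = 4, dividing through by 4 this holds exactly when 15 ∣ 14k, and as gcd(14, 15) = 1, exactly when 15 ∣ k.
The smallest positive such k is 15.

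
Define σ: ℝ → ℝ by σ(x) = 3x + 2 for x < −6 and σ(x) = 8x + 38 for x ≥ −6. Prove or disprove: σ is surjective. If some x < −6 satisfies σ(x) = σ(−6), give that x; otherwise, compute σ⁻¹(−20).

-22/3

Both pieces are strictly increasing (slopes 3 and 8), so each is injective on its own interval.
The left piece maps (−∞, −6) onto (−∞, −16); the right piece maps [−6, ∞) onto [−10, ∞).
The union (−∞, −16) ∪ [−10, ∞) omits the interval between −16 and −10; in particular −16 has no preimage. So σ is not surjective.
Because the two images are disjoint, no x < −6 has σ(x) = σ(−6), so we compute σ⁻¹(−20): −20 lies in (−∞, −16), so solve 3x + 2 = −20: x = (−20 − 2)/3 = −22/3.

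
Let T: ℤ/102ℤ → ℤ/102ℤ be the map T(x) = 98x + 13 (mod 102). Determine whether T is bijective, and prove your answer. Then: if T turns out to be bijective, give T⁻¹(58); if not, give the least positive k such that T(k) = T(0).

Recall: T is injective when T(s) = T(t) forces s = t.
We have gcd(98, 102) = 2 > 1. Taking s = 0 and t = 51: T(0) = 13 and T(51) = 98·51 + 13 = 5011 ≡ 13 (mod 102).
So T(0) = T(51) while 0 ≠ 51, thus T is not injective, hence not bijective.
Since T is not bijective, we find the least positive k with T(k) = T(0): this means 98k ≡ 0 (mod 102), i.e. 102 ∣ 98k. Since gcd(98, 102) = 2, dividing through by 2 this holds exactly when 51 ∣ 49k, and as gcd(49, 51) = 1, exactly when 51 ∣ k.
The smallest positive such k is 51.

51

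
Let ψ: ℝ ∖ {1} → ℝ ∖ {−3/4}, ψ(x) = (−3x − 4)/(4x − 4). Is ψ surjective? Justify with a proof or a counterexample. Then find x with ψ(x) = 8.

For any y ≠ −3/4, solving y(4x − 4) = −3x − 4 for x gives a well-defined x ≠ 1. So ψ is surjective.
Solving ψ(x) = 8: cross-multiplying gives −3x − 4 = 8(4x − 4), which rearranges to −35x = −28, so x = 4/5.

4/5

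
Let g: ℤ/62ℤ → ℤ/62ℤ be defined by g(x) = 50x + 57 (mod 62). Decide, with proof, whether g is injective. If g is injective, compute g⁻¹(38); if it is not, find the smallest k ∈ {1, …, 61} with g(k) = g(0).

By definition, injectivity means: for all a, b in the domain, g(a) = g(b) implies a = b.
We have gcd(50, 62) = 2 > 1. Taking a = 0 and b = 31: g(0) = 57 and g(31) = 50·31 + 57 = 1607 ≡ 57 (mod 62).
So g(0) = g(31) while 0 ≠ 31, so g is not injective.
Since g is not injective, we find the least positive k with g(k) = g(0): this means 50k ≡ 0 (mod 62), i.e. 62 ∣ 50k. Since gcd(50, 62) = 2, dividing through by 2 this holds exactly when 31 ∣ 25k, and as gcd(25, 31) = 1, exactly when 31 ∣ k.
The smallest positive such k is 31.

31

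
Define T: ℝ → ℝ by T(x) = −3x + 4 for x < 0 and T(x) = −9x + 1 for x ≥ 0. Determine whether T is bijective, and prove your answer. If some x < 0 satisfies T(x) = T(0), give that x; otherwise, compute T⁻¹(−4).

Both pieces are strictly decreasing (slopes −3 and −9), so each is injective on its own interval.
The left piece maps (−∞, 0) onto (4, ∞); the right piece maps [0, ∞) onto (−∞, 1].
The images leave a gap (4 has no preimage), so T is not surjective, hence not bijective.
Because the two images are disjoint, no x < 0 has T(x) = T(0), so we compute T⁻¹(−4): −4 lies in (−∞, 1], so solve −9x + 1 = −4: x = (−4 − 1)/(−9) = 5/9.

5/9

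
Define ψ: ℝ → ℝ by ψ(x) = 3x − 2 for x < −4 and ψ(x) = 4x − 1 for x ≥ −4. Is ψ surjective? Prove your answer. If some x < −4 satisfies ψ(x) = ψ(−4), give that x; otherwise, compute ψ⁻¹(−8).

-5

Both pieces are strictly increasing (slopes 3 and 4), so each is injective on its own interval.
The left piece maps (−∞, −4) onto (−∞, −14); the right piece maps [−4, ∞) onto [−17, ∞).
The union (−∞, −14) ∪ [−17, ∞) covers ℝ, so ψ is surjective.
For the follow-up: the images overlap, so an x < −4 with ψ(x) = ψ(−4) exists. ψ(−4) = −17; solving 3x − 2 = −17 for x < −4 gives x = (−17 + 2)/3 = −5.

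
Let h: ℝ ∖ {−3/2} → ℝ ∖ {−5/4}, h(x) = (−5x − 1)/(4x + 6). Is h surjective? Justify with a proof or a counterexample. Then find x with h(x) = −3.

-17/7

For any y ≠ −5/4, solving y(4x + 6) = −5x − 1 for x gives a well-defined x ≠ −3/2. So h is surjective.
Solving h(x) = −3: cross-multiplying gives −5x − 1 = −3(4x + 6), which rearranges to 7x = −17, so x = −17/7.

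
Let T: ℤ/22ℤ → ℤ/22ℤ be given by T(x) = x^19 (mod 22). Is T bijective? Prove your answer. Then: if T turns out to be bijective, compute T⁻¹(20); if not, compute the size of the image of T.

Computing x^19 mod 22 for each x (by repeated squaring, reducing mod 22 at every step), the values T(0), T(1), …, T(21) are: 0, 1, 6, 15, 14, 9, 2, 19, 18, 5, 10, 11, 12, 17, 4, 3, 20, 13, 8, 7, 16, 21.
Every element of ℤ/22ℤ appears exactly once in this list, so T is a bijection, and in particular bijective.
Since T is bijective, we read off the preimage of 20 from the same table: T(16) = 20, so T⁻¹(20) = 16.

16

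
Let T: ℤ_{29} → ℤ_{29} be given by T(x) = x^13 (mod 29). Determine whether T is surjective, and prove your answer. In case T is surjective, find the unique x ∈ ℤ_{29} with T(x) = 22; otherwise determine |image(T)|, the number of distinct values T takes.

Since 29 is prime, the nonzero elements of ℤ_{29} form a cyclic group of order 28.
As gcd(13, 28) = 1, raising to the 13th power is a bijection on this group: if u^13 ≡ v^13 then (uv^{−1})^13 = 1, and the only element of order dividing gcd(13, 28) = 1 is 1, so u = v.
With T(0) = 0 this makes T injective on all of ℤ_{29}, hence bijective (finite equal-size domain and codomain). In particular T is surjective.
Since T is surjective, we find the preimage of 22. The inverse of x ↦ x^13 on (ℤ_{29})^× is x ↦ x^13, because 13·13 = 169 = 6·28 + 1 ≡ 1 (mod 28) and x^{28} = 1 for x ≠ 0 (Fermat). So T⁻¹(22) = 22^13 mod 29.
Repeated squaring mod 29: 22^1 ≡ 22, 22^2 ≡ 22² = 484 ≡ 20, 22^4 ≡ 20² = 400 ≡ 23, 22^8 ≡ 23² = 529 ≡ 7. Since 13 = 8 + 4 + 1, 22^13 ≡ 7·23·22: 7·23 = 161 ≡ 16, then 16·22 = 352 ≡ 4. So 22^13 ≡ 4 (mod 29).
Hence T⁻¹(22) = 4.

4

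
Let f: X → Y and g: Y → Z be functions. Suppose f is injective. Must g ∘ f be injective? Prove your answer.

not injective

No. Take X = Y = Z = {1, 2, 3}, f = identity (injective), and g(x) = 1 for every x.
Then (g ∘ f)(1) = 1 = (g ∘ f)(3) with 1 ≠ 3, so g ∘ f is not injective.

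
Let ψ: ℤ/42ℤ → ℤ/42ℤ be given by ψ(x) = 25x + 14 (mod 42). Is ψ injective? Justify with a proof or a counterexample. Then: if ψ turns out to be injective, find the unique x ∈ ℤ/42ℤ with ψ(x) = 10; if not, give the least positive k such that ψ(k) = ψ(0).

Recall: ψ is injective when ψ(a) = ψ(b) forces a = b.
If ψ(a) = ψ(b), then 25a ≡ 25b (mod 42). Because gcd(25, 42) = 1, we may cancel 25 to get a ≡ b (mod 42).
So ψ is injective.
We now compute 25⁻¹ mod 42 explicitly. Euclid's algorithm: 42 = 1·25 + 17, 25 = 1·17 + 8, 17 = 2·8 + 1; back-substituting gives 1 = 37·25 − 22·42, so 25⁻¹ ≡ 37 (mod 42).
Since ψ is injective, we compute ψ⁻¹(10): solve 25x + 14 ≡ 10 (mod 42), i.e. 25x ≡ 38 (mod 42).
Multiplying by 25⁻¹ = 37 gives x ≡ 37·38 = 1406 = 33·42 + 20 ≡ 20 (mod 42).
Check: ψ(20) = 25·20 + 14 = 514 = 12·42 + 10 ≡ 10 (mod 42).

20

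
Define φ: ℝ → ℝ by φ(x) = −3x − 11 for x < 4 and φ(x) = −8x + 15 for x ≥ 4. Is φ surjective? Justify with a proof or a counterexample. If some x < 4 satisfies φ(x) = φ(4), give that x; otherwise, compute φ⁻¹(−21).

Both pieces are strictly decreasing (slopes −3 and −8), so each is injective on its own interval.
The left piece maps (−∞, 4) onto (−23, ∞); the right piece maps [4, ∞) onto (−∞, −17].
The union (−23, ∞) ∪ (−∞, −17] covers ℝ, so φ is surjective.
For the follow-up: the images overlap, so an x < 4 with φ(x) = φ(4) exists. φ(4) = −17; solving −3x − 11 = −17 for x < 4 gives x = (−17 + 11)/(−3) = 2.

2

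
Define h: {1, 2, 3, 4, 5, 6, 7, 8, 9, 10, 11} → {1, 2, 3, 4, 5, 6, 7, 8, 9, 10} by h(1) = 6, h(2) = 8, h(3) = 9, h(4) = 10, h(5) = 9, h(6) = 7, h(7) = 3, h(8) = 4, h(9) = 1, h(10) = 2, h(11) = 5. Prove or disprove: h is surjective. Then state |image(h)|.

Every element of the codomain has a preimage: 1 = h(9), 2 = h(10), 3 = h(7), 4 = h(8), 5 = h(11), 6 = h(1), 7 = h(6), 8 = h(2), 9 = h(3), 10 = h(4).
Thus h is surjective.
The image of h is {1, 2, 3, 4, 5, 6, 7, 8, 9, 10}, which has 10 elements.

10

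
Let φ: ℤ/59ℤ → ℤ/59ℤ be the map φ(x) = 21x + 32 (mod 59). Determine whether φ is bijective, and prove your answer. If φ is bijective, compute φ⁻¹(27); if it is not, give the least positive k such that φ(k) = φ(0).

11

Recall: injectivity means: for all u, v in the domain, φ(u) = φ(v) implies u = v.
If φ(u) = φ(v), then 21u ≡ 21v (mod 59). Because gcd(21, 59) = 1, we may cancel 21 to get u ≡ v (mod 59).
We now compute 21⁻¹ mod 59 explicitly. Euclid's algorithm: 59 = 2·21 + 17, 21 = 1·17 + 4, 17 = 4·4 + 1; back-substituting gives 1 = 45·21 − 16·59, so 21⁻¹ ≡ 45 (mod 59).
Then y ↦ 45(y − 32) is a two-sided inverse to φ, so every y ∈ ℤ/59ℤ has a preimage.
Hence φ is bijective.
Since φ is bijective, we find φ⁻¹(27): we need 21x ≡ 27 − 32 ≡ 54 (mod 59). Using 21⁻¹ = 45: x ≡ 45·54 = 2430 = 41·59 + 11, so x = 11.
Check: φ(11) = 21·11 + 32 = 263 = 4·59 + 27 ≡ 27 (mod 59).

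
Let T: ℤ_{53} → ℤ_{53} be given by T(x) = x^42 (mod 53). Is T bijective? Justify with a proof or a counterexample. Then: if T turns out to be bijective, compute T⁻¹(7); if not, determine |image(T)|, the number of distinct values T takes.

27

T(26): Repeated squaring mod 53: 26^1 ≡ 26, 26^2 ≡ 26² = 676 ≡ 40, 26^4 ≡ 40² = 1600 ≡ 10, 26^8 ≡ 10² = 100 ≡ 47, 26^16 ≡ 47² = 2209 ≡ 36, 26^32 ≡ 36² = 1296 ≡ 24. Since 42 = 32 + 8 + 2, 26^42 ≡ 24·47·40: 24·47 = 1128 ≡ 15, then 15·40 = 600 ≡ 17. So 26^42 ≡ 17 (mod 53).
T(27): Repeated squaring mod 53: 27^1 ≡ 27, 27^2 ≡ 27² = 729 ≡ 40, 27^4 ≡ 40² = 1600 ≡ 10, 27^8 ≡ 10² = 100 ≡ 47, 27^16 ≡ 47² = 2209 ≡ 36, 27^32 ≡ 36² = 1296 ≡ 24. Since 42 = 32 + 8 + 2, 27^42 ≡ 24·47·40: 24·47 = 1128 ≡ 15, then 15·40 = 600 ≡ 17. So 27^42 ≡ 17 (mod 53).
So T(26) = T(27) = 17 while 26 ≠ 27, hence T is not injective, hence not bijective.
Since T is not bijective, we determine |image(T)|. Computing x^42 mod 53 for each x (by repeated squaring, reducing mod 53 at every step), the values T(0), T(1), …, T(52) are: 0, 1, 25, 38, 42, 40, 49, 28, 43, 13, 46, 47, 6, 24, 11, 36, 15, 16, 7, 29, 37, 4, 9, 52, 44, 10, 17, 17, 10, 44, 52, 9, 4, 37, 29, 7, 16, 15, 36, 11, 24, 6, 47, 46, 13, 43, 28, 49, 40, 42, 38, 25, 1.
The distinct values are {0, 1, 4, 6, 7, 9, 10, 11, 13, 15, 16, 17, 24, 25, 28, 29, 36, 37, 38, 40, 42, 43, 44, 46, 47, 49, 52}; there are 27 of them.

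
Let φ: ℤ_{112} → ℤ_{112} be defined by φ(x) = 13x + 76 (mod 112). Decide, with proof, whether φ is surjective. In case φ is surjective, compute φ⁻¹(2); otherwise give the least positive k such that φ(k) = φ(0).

Since gcd(13, 112) = 1, 13 is invertible modulo 112. Euclid's algorithm: 112 = 8·13 + 8, 13 = 1·8 + 5, 8 = 1·5 + 3, 5 = 1·3 + 2, 3 = 1·2 + 1; back-substituting gives 1 = 69·13 − 8·112, so 13⁻¹ ≡ 69 (mod 112).
Then y ↦ 69(y − 76) is a two-sided inverse to φ, so every y ∈ ℤ_{112} has a preimage.
So φ is surjective.
Since φ is surjective, we find φ⁻¹(2): we need 13x ≡ 2 − 76 ≡ 38 (mod 112). Using 13⁻¹ = 69: x ≡ 69·38 = 2622 = 23·112 + 46, so x = 46.
Check: φ(46) = 13·46 + 76 = 674 = 6·112 + 2 ≡ 2 (mod 112).

46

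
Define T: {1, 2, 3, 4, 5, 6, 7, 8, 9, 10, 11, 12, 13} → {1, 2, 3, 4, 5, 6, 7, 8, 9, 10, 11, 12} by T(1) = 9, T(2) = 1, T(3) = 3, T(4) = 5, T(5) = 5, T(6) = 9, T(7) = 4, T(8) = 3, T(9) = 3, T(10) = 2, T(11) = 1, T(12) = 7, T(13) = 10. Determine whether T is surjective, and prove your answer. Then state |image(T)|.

No element maps to 6, so T is not surjective.
The image of T is {1, 2, 3, 4, 5, 7, 9, 10}, which has 8 elements.

8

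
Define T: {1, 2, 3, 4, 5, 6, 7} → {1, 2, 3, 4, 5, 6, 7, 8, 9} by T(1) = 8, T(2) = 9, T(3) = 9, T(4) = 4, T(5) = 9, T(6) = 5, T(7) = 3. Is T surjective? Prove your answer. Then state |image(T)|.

5

No element maps to 1, so T is not surjective.
The image of T is {3, 4, 5, 8, 9}, which has 5 elements.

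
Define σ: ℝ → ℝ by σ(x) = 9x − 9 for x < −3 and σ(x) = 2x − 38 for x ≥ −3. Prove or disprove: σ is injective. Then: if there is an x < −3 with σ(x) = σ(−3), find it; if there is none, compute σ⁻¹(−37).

-35/9

Both pieces are strictly increasing (slopes 9 and 2), so each is injective on its own interval.
The left piece maps (−∞, −3) onto (−∞, −36); the right piece maps [−3, ∞) onto [−44, ∞).
These images overlap. In particular σ(−3) = −44 (right piece), and solving 9x − 9 = −44 on the left piece gives x = −35/9 < −3.
So σ(−35/9) = σ(−3) with −35/9 ≠ −3, and σ is not injective. This x = −35/9 is the requested value below −3.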